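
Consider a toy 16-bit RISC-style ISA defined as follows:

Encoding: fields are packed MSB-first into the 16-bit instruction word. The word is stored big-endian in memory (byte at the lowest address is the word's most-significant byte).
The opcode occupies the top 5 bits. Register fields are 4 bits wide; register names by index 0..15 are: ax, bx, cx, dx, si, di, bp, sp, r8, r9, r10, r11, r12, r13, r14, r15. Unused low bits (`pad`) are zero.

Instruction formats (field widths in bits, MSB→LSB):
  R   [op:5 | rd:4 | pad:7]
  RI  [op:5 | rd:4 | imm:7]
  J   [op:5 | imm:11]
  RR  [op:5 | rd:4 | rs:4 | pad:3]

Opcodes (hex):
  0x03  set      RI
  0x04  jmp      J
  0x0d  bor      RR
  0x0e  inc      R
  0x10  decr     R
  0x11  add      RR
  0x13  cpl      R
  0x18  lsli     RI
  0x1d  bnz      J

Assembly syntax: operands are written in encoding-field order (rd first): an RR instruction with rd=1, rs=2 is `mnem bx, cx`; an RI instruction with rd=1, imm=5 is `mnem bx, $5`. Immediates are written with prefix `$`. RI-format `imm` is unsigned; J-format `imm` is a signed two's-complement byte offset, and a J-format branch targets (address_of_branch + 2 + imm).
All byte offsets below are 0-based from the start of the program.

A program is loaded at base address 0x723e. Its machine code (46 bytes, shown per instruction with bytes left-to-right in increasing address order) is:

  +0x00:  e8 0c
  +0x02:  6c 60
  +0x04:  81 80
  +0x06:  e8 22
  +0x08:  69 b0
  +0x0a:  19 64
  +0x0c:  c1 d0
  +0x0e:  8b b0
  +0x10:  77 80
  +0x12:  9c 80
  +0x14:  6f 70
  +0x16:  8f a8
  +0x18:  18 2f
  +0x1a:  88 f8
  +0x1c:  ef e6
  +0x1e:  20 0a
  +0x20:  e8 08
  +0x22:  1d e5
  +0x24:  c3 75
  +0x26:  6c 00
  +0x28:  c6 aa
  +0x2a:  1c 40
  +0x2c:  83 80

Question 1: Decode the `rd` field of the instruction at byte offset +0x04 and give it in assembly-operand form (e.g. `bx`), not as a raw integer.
dx

+0x04: 81 80 ⇒ word 0x8180 (big)
  top 5b → 0x10 → decr [R]
  rd: (w>>7)&0xf=0x3 → dx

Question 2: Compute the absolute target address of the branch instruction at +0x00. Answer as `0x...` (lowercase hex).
0x724c

+0x00: e8 0c ⇒ word 0xe80c (big)
  top 5b → 0x1d → bnz [J]
  [10:0] imm=12 = $12
  target = base 0x723e + off 0x00 + 2 + imm 12 = 0x724c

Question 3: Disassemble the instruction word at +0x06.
bnz $34

@+06  big-endian(e8 22) = 0xe822
  top 5b → 0x1d → bnz [J]
  [10:0] imm=34 = $34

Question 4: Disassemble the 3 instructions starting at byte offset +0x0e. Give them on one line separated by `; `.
add sp, bp; inc r15; cpl r9

off 0x0e: read 8b b0 as big → 0x8bb0
  top 5b → 0x11 → add [RR]
  rd: (w>>7)&0xf=0x7 → sp
  rs: (w>>3)&0xf=0x6 → bp
off 0x10: read 77 80 as big → 0x7780
  top 5b → 0xe → inc [R]
  rd: (w>>7)&0xf=0xf → r15
off 0x12: read 9c 80 as big → 0x9c80
  top 5b → 0x13 → cpl [R]
  rd: (w>>7)&0xf=0x9 → r9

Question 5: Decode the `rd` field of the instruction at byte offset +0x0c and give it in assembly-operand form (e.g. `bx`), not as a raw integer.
+0x0c: c1 d0 ⇒ word 0xc1d0 (big)
  op=0xc1d0>>11=0x18 ⇒ lsli (RI)
  rd@[10:7]=0x3 ⇒ dx
  imm@[6:0]=0x50 ⇒ $80

dx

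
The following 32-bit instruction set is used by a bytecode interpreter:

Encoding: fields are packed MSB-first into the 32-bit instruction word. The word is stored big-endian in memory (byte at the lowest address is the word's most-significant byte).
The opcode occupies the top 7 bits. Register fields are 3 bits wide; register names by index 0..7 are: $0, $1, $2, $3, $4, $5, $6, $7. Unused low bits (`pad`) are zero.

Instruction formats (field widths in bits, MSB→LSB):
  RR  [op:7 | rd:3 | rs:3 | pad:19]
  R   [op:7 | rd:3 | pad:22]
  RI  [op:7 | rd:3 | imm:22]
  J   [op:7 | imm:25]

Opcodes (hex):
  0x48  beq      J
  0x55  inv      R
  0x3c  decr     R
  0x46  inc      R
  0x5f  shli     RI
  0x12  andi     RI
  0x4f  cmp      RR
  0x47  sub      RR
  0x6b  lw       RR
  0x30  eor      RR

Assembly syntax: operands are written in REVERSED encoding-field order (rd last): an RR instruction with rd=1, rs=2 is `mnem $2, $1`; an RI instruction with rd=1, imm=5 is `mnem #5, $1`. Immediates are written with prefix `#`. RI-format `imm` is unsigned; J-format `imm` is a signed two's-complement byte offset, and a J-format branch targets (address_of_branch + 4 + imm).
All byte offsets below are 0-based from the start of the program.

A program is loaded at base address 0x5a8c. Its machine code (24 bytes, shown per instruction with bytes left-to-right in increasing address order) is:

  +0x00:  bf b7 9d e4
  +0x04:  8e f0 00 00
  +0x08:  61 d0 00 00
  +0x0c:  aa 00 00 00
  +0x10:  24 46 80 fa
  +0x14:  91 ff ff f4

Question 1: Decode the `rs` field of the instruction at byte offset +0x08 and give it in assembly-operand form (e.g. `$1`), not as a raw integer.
+0x08: 61 d0 00 00 ⇒ word 0x61d00000 (big)
  top 7b → 0x30 → eor [RR]
  rd: (w>>22)&0x7=0x7 → $7
  rs: (w>>19)&0x7=0x2 → $2

$2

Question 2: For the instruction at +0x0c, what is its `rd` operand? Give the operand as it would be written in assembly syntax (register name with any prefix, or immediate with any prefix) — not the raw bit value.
off 0x0c: read aa 00 00 00 as big → 0xaa000000
  top 7b → 0x55 → inv [R]
  [24:22] rd=0 = $0

$0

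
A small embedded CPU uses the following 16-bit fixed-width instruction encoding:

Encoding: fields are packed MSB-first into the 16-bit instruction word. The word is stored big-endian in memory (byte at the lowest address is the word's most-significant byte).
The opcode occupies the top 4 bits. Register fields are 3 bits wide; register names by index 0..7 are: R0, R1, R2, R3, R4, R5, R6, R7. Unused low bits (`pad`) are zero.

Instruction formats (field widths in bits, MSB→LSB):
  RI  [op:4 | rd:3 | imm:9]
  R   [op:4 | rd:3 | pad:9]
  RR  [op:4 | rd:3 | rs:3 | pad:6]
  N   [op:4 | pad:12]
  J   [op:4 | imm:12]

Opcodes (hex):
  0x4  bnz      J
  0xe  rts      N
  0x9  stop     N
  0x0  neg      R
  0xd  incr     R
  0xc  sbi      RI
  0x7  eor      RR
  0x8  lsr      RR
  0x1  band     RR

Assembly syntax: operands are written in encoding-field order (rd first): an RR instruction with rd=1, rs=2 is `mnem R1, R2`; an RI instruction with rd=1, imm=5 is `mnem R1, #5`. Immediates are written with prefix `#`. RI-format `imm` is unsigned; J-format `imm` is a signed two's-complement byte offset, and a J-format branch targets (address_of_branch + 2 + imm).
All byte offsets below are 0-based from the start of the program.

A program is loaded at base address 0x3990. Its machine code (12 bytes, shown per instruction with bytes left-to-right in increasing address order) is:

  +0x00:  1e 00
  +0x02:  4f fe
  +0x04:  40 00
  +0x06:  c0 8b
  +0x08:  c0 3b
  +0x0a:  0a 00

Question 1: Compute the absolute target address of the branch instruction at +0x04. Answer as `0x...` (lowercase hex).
0x3996

[04] 40 00 → 0x4000
  op=0x4000>>12=0x4 ⇒ bnz (J)
  imm@[11:0]=0x0 ⇒ #0
  target = base 0x3990 + off 0x04 + 2 + imm 0 = 0x3996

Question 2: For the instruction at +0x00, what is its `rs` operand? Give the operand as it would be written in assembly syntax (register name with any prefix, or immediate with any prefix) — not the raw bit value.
R0

+0x00: 1e 00 ⇒ word 0x1e00 (big)
  top 4b → 0x1 → band [RR]
  rd: (w>>9)&0x7=0x7 → R7
  rs: (w>>6)&0x7=0x0 → R0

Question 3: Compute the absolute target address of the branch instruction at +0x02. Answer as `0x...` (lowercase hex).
off 0x02: read 4f fe as big → 0x4ffe
  op=0x4ffe>>12=0x4 ⇒ bnz (J)
  imm@[11:0]=0xffe (s12→-2) ⇒ #-2
  target = base 0x3990 + off 0x02 + 2 + imm -2 = 0x3992

0x3992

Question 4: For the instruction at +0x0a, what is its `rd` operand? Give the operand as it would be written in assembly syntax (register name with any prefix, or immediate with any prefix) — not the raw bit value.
off 0x0a: read 0a 00 as big → 0x0a00
  top 4b → 0x0 → neg [R]
  rd@[11:9]=0x5 ⇒ R5

R5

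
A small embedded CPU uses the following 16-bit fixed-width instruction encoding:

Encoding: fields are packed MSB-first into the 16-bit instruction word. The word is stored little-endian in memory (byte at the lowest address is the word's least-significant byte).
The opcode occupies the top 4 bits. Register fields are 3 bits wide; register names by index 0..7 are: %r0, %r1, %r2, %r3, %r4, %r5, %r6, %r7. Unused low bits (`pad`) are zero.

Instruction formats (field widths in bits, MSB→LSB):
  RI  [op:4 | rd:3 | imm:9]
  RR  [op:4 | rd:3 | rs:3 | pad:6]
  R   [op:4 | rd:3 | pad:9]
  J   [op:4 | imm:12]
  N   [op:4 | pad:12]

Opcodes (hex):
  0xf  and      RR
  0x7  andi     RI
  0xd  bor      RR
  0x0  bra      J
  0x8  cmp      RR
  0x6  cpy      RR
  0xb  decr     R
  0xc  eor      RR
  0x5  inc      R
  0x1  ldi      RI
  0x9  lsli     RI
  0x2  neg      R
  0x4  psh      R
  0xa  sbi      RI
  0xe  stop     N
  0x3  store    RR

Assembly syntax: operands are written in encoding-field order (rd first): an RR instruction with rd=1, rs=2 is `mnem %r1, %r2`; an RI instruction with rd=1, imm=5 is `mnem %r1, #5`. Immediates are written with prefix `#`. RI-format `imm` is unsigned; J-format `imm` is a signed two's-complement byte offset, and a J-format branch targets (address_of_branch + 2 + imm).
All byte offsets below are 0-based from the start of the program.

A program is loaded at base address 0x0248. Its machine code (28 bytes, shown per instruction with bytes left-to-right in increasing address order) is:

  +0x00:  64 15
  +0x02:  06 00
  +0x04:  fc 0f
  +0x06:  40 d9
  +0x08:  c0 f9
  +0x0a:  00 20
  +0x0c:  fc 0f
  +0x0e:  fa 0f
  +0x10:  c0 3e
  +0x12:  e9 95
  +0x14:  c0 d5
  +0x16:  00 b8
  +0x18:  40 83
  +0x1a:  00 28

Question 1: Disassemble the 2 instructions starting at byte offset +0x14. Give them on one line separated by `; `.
+0x14: c0 d5 ⇒ word 0xd5c0 (little)
  op=0xd5c0>>12=0xd ⇒ bor (RR)
  rd: (w>>9)&0x7=0x2 → %r2
  rs: (w>>6)&0x7=0x7 → %r7
+0x16: 00 b8 ⇒ word 0xb800 (little)
  op=0xb800>>12=0xb ⇒ decr (R)
  rd: (w>>9)&0x7=0x4 → %r4

bor %r2, %r7; decr %r4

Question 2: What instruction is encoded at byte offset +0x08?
[08] c0 f9 → 0xf9c0
  top 4b → 0xf → and [RR]
  rd@[11:9]=0x4 ⇒ %r4
  rs@[8:6]=0x7 ⇒ %r7

and %r4, %r7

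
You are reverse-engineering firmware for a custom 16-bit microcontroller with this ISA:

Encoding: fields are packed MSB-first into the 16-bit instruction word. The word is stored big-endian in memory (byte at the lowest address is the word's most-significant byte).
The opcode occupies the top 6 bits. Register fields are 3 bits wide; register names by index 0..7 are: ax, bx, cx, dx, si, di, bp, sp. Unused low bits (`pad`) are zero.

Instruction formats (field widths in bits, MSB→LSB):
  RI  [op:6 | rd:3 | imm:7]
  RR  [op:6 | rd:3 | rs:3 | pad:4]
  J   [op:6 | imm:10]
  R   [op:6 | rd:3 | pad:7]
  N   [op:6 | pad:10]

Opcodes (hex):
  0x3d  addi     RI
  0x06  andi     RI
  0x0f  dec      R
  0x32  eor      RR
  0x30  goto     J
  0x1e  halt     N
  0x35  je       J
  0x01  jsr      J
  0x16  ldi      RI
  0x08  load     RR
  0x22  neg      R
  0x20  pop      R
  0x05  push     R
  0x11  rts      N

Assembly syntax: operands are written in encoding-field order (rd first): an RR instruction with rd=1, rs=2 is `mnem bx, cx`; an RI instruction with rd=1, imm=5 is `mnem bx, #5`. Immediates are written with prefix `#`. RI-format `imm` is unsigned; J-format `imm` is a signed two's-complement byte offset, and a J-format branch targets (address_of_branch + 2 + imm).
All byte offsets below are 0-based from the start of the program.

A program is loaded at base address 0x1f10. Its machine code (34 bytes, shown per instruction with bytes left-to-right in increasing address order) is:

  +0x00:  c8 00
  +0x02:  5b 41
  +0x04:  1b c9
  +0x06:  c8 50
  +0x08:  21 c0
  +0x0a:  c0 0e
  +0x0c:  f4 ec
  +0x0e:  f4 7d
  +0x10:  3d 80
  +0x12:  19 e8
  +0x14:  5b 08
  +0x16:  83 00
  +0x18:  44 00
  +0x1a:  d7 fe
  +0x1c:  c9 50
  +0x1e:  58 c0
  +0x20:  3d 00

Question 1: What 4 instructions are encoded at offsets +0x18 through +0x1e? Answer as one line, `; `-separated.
off 0x18: read 44 00 as big → 0x4400
  top 6b → 0x11 → rts [N]
off 0x1a: read d7 fe as big → 0xd7fe
  top 6b → 0x35 → je [J]
  imm@[9:0]=0x3fe (s10→-2) ⇒ #-2
off 0x1c: read c9 50 as big → 0xc950
  top 6b → 0x32 → eor [RR]
  rd@[9:7]=0x2 ⇒ cx
  rs@[6:4]=0x5 ⇒ di
off 0x1e: read 58 c0 as big → 0x58c0
  top 6b → 0x16 → ldi [RI]
  rd@[9:7]=0x1 ⇒ bx
  imm@[6:0]=0x40 ⇒ #64

rts; je #-2; eor cx, di; ldi bx, #64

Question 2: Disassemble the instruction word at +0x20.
+0x20: 3d 00 ⇒ word 0x3d00 (big)
  op=0x3d00>>10=0xf ⇒ dec (R)
  rd@[9:7]=0x2 ⇒ cx

dec cx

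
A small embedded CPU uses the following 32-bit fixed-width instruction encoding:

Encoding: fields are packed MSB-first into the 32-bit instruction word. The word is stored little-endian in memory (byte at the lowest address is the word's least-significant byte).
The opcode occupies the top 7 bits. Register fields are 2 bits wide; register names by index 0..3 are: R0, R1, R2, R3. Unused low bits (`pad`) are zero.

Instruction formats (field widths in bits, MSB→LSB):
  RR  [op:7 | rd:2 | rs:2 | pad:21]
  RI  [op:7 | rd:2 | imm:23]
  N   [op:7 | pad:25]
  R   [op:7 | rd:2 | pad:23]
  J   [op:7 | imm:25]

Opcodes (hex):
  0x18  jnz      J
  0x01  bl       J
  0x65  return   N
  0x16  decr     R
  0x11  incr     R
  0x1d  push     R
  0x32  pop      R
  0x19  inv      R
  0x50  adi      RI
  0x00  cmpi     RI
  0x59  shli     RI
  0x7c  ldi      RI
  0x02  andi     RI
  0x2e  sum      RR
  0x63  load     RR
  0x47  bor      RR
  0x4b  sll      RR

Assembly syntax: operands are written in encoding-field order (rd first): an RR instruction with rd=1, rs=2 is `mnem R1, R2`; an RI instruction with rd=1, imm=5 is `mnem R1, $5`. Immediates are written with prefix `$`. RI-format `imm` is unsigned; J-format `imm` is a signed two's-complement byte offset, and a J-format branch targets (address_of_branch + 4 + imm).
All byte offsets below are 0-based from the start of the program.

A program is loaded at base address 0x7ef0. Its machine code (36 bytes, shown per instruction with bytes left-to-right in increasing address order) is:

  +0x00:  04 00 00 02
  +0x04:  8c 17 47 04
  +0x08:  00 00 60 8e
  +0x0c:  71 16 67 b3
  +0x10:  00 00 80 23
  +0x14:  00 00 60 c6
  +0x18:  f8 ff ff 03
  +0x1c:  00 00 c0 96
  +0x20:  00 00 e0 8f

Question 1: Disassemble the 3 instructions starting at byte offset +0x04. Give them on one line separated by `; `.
andi R0, $4659084; bor R0, R3; shli R2, $6755953

off 0x04: read 8c 17 47 04 as little → 0x0447178c
  opcode bits[31:25]=0x2: andi/RI
  [24:23] rd=0 = R0
  [22:0] imm=4659084 = $4659084
off 0x08: read 00 00 60 8e as little → 0x8e600000
  opcode bits[31:25]=0x47: bor/RR
  [24:23] rd=0 = R0
  [22:21] rs=3 = R3
off 0x0c: read 71 16 67 b3 as little → 0xb3671671
  opcode bits[31:25]=0x59: shli/RI
  [24:23] rd=2 = R2
  [22:0] imm=6755953 = $6755953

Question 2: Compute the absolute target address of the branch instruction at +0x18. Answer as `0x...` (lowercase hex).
[18] f8 ff ff 03 → 0x03fffff8
  op=0x03fffff8>>25=0x1 ⇒ bl (J)
  imm@[24:0]=0x1fffff8 (s25→-8) ⇒ $-8
  target = base 0x7ef0 + off 0x18 + 4 + imm -8 = 0x7f04

0x7f04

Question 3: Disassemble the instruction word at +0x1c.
@+1c  little-endian(00 00 c0 96) = 0x96c00000
  opcode bits[31:25]=0x4b: sll/RR
  rd: (w>>23)&0x3=0x1 → R1
  rs: (w>>21)&0x3=0x2 → R2

sll R1, R2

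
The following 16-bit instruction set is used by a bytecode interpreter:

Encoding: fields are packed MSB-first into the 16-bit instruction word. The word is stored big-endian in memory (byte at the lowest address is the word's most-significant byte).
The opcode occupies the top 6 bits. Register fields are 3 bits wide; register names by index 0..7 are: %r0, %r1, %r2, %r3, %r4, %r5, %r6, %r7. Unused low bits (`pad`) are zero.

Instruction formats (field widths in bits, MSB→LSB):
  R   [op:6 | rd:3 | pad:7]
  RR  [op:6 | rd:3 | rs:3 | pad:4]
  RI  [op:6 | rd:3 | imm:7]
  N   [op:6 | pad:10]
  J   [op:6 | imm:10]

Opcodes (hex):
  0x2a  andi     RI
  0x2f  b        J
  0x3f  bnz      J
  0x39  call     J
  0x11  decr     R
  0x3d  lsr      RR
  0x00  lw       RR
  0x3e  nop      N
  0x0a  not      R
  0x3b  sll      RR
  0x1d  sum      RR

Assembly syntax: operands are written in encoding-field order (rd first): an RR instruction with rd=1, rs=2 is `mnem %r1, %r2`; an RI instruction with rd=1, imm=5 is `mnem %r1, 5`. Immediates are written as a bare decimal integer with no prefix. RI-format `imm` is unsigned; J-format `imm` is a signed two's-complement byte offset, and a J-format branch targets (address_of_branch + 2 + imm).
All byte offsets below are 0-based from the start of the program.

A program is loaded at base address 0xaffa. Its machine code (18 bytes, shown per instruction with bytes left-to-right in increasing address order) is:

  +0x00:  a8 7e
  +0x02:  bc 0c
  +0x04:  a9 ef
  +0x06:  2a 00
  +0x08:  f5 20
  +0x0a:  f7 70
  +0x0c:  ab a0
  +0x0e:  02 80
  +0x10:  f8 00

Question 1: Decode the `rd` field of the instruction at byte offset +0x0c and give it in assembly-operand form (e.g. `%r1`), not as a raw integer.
%r7

off 0x0c: read ab a0 as big → 0xaba0
  top 6b → 0x2a → andi [RI]
  rd@[9:7]=0x7 ⇒ %r7
  imm@[6:0]=0x20 ⇒ 32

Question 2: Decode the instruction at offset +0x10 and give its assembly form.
+0x10: f8 00 ⇒ word 0xf800 (big)
  top 6b → 0x3e → nop [N]

nop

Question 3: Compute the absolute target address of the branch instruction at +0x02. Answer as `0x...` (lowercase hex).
+0x02: bc 0c ⇒ word 0xbc0c (big)
  op=0xbc0c>>10=0x2f ⇒ b (J)
  imm@[9:0]=0xc ⇒ 12
  target = base 0xaffa + off 0x02 + 2 + imm 12 = 0xb00a

0xb00a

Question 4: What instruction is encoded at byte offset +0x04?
andi %r3, 111

@+04  big-endian(a9 ef) = 0xa9ef
  opcode bits[15:10]=0x2a: andi/RI
  rd@[9:7]=0x3 ⇒ %r3
  imm@[6:0]=0x6f ⇒ 111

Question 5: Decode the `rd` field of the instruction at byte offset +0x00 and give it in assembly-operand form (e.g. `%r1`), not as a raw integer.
+0x00: a8 7e ⇒ word 0xa87e (big)
  top 6b → 0x2a → andi [RI]
  rd: (w>>7)&0x7=0x0 → %r0
  imm: (w>>0)&0x7f=0x7e → 126

%r0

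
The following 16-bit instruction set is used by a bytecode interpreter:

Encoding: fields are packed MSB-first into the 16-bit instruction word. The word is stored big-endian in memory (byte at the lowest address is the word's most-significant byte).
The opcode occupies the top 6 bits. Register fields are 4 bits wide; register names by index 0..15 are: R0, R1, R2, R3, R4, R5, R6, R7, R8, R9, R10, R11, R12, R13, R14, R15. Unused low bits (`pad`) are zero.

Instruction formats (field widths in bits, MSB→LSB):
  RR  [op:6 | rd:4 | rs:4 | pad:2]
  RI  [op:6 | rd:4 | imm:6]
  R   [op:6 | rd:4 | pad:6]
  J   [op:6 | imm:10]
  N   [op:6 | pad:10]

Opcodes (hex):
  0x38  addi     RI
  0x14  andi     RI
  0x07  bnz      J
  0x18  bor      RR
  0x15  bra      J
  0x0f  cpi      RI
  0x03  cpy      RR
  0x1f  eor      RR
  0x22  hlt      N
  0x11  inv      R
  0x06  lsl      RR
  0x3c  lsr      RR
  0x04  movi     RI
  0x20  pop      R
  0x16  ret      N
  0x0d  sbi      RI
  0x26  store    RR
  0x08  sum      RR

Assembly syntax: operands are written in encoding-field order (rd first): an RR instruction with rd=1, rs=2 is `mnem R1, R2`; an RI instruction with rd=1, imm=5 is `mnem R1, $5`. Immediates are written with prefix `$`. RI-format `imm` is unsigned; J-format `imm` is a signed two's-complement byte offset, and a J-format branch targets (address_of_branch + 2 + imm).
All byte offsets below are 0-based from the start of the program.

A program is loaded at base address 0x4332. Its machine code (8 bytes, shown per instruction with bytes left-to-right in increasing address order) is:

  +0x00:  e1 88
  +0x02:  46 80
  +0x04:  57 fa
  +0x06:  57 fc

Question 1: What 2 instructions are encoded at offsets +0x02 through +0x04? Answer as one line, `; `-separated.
@+02  big-endian(46 80) = 0x4680
  opcode bits[15:10]=0x11: inv/R
  rd@[9:6]=0xa ⇒ R10
@+04  big-endian(57 fa) = 0x57fa
  opcode bits[15:10]=0x15: bra/J
  imm@[9:0]=0x3fa (s10→-6) ⇒ $-6

inv R10; bra $-6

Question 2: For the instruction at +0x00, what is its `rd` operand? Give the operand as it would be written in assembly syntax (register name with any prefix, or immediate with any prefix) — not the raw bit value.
R6

[00] e1 88 → 0xe188
  opcode bits[15:10]=0x38: addi/RI
  [9:6] rd=6 = R6
  [5:0] imm=8 = $8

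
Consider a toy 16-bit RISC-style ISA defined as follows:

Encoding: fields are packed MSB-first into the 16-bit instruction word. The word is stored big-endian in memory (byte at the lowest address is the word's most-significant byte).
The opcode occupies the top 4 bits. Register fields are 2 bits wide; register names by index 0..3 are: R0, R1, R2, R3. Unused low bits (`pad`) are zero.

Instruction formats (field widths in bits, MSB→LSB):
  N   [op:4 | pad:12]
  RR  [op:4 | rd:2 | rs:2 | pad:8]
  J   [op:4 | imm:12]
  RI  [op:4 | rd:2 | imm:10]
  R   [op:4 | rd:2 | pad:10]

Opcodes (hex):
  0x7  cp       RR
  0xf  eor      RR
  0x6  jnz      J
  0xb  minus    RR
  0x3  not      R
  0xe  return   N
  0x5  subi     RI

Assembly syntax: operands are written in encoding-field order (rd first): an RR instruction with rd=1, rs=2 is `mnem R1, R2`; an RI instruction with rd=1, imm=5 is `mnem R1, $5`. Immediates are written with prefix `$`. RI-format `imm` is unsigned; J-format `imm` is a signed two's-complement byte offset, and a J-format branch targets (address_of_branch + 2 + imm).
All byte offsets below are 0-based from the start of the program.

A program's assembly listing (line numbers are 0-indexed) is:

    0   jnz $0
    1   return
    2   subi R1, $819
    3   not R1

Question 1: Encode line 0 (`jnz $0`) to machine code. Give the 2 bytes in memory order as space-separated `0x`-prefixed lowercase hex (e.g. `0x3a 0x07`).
L0: jnz op=0x6:4|imm=0:12 ⇒ 0x6000 ⇒ big 60 00

0x60 0x00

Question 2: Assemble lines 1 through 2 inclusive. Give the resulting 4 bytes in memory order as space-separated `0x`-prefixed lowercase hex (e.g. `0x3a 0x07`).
0xe0 0x00 0x57 0x33

1. return fields op=0xe:4|pad=0:12 → word e000h → e0 00
2. subi fields op=0x5:4|rd=1:2|imm=819:10 → word 5733h → 57 33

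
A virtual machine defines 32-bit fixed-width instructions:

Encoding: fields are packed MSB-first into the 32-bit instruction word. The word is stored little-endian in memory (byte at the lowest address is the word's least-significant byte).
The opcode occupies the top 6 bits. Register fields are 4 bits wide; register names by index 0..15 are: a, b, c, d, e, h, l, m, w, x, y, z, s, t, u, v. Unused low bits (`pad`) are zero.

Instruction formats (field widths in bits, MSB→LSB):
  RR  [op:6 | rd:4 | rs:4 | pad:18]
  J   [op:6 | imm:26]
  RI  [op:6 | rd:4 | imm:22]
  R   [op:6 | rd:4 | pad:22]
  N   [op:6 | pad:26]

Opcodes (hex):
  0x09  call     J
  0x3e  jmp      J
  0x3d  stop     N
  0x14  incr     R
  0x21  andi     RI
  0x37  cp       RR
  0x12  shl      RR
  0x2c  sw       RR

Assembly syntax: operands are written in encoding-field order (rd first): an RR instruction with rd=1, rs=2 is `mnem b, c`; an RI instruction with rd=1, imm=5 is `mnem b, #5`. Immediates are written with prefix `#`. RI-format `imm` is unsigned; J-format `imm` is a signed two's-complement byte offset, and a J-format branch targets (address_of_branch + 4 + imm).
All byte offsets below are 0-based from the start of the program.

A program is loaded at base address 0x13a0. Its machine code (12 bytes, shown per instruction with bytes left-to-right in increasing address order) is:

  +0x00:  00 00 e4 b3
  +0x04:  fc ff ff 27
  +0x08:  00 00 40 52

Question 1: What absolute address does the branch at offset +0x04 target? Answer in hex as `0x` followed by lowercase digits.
off 0x04: read fc ff ff 27 as little → 0x27fffffc
  top 6b → 0x9 → call [J]
  imm: (w>>0)&0x3ffffff=0x3fffffc (s26→-4) → #-4
  target = base 0x13a0 + off 0x04 + 4 + imm -4 = 0x13a4

0x13a4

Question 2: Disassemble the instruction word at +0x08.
+0x08: 00 00 40 52 ⇒ word 0x52400000 (little)
  top 6b → 0x14 → incr [R]
  rd: (w>>22)&0xf=0x9 → x

incr x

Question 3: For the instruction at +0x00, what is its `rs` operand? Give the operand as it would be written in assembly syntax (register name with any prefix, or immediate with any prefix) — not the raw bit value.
[00] 00 00 e4 b3 → 0xb3e40000
  top 6b → 0x2c → sw [RR]
  [25:22] rd=15 = v
  [21:18] rs=9 = x

x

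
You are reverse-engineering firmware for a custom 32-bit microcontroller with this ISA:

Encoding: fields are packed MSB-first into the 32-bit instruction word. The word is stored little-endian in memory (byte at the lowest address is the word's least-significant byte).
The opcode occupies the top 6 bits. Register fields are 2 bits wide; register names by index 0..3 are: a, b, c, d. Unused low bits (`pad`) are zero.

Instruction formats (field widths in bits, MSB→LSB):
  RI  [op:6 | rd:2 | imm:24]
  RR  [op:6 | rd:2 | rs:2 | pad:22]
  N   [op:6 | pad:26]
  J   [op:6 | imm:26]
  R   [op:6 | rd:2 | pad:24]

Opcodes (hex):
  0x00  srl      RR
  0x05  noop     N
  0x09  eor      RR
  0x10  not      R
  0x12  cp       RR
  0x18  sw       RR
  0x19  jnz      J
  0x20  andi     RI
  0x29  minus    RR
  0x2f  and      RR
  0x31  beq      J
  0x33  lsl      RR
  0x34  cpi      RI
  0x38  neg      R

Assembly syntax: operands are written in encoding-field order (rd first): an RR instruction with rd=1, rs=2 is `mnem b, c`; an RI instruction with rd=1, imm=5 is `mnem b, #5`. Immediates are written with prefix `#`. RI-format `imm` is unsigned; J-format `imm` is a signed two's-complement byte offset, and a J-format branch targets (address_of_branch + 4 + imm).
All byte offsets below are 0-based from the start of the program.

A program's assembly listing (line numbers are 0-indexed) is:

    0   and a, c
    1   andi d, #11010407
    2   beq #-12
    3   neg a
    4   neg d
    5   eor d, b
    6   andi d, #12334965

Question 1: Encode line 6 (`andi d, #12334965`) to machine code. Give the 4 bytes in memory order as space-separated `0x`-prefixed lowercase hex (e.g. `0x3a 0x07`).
6. andi fields op=0x20:6|rd=3:2|imm=12334965:24 → word 83bc3775h → 75 37 bc 83

0x75 0x37 0xbc 0x83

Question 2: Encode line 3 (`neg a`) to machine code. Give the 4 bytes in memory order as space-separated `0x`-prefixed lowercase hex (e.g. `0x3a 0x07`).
line 3 (neg): pack op=0x38:6|rd=0:2|pad=0:24 = 0xe0000000; little→ 00 00 00 e0

0x00 0x00 0x00 0xe0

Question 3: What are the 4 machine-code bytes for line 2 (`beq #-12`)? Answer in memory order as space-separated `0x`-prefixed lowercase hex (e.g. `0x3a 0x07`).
0xf4 0xff 0xff 0xc7

2. beq fields op=0x31:6|imm=-12:26 → word c7fffff4h → f4 ff ff c7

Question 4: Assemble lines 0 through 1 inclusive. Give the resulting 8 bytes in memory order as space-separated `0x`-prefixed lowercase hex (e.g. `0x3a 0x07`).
0x00 0x00 0x80 0xbc 0x67 0x01 0xa8 0x83

line 0 (and): pack op=0x2f:6|rd=0:2|rs=2:2|pad=0:22 = 0xbc800000; little→ 00 00 80 bc
line 1 (andi): pack op=0x20:6|rd=3:2|imm=11010407:24 = 0x83a80167; little→ 67 01 a8 83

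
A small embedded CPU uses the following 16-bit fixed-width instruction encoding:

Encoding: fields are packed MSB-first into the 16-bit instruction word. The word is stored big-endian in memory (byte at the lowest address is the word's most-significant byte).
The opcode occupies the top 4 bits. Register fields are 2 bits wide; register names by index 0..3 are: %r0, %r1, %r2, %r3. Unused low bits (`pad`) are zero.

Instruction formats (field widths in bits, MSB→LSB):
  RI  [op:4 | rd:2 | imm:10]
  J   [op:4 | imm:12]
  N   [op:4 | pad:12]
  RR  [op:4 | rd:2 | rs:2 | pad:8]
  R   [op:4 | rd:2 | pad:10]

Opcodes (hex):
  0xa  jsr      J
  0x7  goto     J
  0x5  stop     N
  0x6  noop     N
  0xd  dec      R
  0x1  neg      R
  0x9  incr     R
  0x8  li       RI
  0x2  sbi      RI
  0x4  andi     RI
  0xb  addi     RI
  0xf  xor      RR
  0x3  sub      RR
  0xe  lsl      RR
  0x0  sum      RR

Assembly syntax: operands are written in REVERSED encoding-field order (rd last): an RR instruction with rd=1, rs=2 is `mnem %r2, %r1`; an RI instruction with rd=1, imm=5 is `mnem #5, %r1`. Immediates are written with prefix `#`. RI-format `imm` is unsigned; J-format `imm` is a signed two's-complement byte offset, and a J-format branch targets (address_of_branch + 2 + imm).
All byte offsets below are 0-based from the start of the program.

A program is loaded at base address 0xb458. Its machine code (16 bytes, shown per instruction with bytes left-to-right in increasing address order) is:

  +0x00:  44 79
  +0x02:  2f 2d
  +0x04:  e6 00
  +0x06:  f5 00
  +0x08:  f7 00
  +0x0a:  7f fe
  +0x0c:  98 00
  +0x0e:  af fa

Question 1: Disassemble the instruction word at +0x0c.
incr %r2

[0c] 98 00 → 0x9800
  opcode bits[15:12]=0x9: incr/R
  rd: (w>>10)&0x3=0x2 → %r2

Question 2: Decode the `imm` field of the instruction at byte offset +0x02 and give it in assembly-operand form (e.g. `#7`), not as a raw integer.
off 0x02: read 2f 2d as big → 0x2f2d
  top 4b → 0x2 → sbi [RI]
  [11:10] rd=3 = %r3
  [9:0] imm=813 = #813

#813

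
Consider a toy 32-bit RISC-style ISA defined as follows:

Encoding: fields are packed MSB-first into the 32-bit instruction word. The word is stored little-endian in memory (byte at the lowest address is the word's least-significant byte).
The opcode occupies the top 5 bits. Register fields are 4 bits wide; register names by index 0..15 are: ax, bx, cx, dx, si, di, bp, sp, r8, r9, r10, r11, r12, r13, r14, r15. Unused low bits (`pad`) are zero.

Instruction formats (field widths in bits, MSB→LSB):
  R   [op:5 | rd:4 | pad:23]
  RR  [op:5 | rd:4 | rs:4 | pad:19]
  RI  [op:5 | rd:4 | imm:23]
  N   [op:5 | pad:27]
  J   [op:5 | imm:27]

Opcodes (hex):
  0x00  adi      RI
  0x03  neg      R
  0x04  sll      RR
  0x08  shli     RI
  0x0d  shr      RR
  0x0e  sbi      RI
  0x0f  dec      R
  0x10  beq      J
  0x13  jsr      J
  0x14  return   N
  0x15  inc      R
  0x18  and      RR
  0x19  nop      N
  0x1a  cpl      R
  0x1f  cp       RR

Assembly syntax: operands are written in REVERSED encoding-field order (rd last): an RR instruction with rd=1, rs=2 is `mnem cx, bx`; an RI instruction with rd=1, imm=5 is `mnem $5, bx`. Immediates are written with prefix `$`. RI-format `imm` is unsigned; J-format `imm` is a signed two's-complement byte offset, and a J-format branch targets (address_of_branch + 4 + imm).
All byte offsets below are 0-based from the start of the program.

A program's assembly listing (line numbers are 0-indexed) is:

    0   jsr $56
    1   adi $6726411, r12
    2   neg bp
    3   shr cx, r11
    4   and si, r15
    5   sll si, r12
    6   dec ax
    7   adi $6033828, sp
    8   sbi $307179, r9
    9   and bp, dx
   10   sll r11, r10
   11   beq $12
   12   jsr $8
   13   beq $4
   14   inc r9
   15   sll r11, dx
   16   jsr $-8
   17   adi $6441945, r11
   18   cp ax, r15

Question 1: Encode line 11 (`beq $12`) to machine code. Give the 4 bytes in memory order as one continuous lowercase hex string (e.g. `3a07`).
line 11 (beq): pack op=0x10:5|imm=12:27 = 0x8000000c; little→ 0c 00 00 80

0c000080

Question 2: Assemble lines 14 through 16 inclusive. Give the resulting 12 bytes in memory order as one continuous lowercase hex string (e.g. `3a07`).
000080ac0000d821f8ffff9f

14. inc fields op=0x15:5|rd=9:4|pad=0:23 → word ac800000h → 00 00 80 ac
15. sll fields op=0x4:5|rd=3:4|rs=11:4|pad=0:19 → word 21d80000h → 00 00 d8 21
16. jsr fields op=0x13:5|imm=-8:27 → word 9ffffff8h → f8 ff ff 9f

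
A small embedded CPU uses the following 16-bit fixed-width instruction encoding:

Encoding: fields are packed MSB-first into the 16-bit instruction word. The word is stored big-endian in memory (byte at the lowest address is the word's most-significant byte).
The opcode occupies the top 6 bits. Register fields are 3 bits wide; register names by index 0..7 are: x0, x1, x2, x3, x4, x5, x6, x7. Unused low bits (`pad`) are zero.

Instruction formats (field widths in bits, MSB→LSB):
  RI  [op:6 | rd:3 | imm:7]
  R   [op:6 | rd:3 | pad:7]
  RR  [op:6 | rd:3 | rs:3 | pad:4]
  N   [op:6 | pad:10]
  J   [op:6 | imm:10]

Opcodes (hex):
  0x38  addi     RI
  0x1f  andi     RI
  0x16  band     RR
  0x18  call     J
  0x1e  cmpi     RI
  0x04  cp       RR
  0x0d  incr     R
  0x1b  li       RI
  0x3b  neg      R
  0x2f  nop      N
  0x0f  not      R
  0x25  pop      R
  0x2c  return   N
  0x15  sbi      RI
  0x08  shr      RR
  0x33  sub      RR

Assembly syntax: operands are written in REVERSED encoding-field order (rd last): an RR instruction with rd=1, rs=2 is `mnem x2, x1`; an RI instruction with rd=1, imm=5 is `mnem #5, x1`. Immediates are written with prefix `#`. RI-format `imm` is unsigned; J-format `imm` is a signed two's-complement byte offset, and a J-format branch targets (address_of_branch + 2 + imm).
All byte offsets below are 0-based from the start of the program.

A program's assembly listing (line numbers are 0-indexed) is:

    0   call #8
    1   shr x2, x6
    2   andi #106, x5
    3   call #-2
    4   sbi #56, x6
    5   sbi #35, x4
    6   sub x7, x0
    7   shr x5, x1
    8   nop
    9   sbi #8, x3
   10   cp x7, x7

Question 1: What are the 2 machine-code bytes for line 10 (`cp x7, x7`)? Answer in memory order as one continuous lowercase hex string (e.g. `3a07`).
13f0

L10: cp op=0x4:6|rd=7:3|rs=7:3|pad=0:4 ⇒ 0x13f0 ⇒ big 13 f0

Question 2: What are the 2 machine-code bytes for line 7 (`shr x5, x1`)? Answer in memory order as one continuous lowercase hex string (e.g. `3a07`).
20d0

7. shr fields op=0x8:6|rd=1:3|rs=5:3|pad=0:4 → word 20d0h → 20 d0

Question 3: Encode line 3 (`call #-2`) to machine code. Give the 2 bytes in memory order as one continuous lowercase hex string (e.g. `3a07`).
L3: call op=0x18:6|imm=-2:10 ⇒ 0x63fe ⇒ big 63 fe

63fe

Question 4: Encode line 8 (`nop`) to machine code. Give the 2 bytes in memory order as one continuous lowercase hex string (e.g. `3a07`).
bc00

line 8 (nop): pack op=0x2f:6|pad=0:10 = 0xbc00; big→ bc 00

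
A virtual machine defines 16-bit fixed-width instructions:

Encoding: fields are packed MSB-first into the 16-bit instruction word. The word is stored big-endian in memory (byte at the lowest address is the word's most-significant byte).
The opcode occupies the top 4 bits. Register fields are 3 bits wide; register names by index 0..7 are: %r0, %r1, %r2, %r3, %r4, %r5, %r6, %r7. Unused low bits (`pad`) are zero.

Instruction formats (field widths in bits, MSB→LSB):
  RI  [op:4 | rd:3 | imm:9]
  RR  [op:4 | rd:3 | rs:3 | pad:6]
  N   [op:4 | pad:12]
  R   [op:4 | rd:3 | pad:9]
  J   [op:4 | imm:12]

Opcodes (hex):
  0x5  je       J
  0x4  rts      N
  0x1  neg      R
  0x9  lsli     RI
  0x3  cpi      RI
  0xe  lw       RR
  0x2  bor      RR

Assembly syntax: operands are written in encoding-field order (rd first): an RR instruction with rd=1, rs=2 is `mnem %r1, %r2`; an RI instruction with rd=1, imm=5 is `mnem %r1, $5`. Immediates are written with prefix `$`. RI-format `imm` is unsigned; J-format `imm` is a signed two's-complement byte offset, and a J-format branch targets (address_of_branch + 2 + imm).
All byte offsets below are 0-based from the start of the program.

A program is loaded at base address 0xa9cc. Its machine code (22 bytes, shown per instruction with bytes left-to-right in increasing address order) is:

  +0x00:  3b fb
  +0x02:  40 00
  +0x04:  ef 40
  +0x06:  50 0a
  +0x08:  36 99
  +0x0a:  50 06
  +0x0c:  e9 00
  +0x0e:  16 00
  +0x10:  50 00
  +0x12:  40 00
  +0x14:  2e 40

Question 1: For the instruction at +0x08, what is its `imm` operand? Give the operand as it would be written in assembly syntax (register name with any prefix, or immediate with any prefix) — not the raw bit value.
$153

off 0x08: read 36 99 as big → 0x3699
  top 4b → 0x3 → cpi [RI]
  [11:9] rd=3 = %r3
  [8:0] imm=153 = $153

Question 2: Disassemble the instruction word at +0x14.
off 0x14: read 2e 40 as big → 0x2e40
  opcode bits[15:12]=0x2: bor/RR
  [11:9] rd=7 = %r7
  [8:6] rs=1 = %r1

bor %r7, %r1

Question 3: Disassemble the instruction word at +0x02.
@+02  big-endian(40 00) = 0x4000
  op=0x4000>>12=0x4 ⇒ rts (N)

rts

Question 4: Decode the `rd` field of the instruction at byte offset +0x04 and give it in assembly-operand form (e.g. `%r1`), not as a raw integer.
%r7

[04] ef 40 → 0xef40
  op=0xef40>>12=0xe ⇒ lw (RR)
  rd@[11:9]=0x7 ⇒ %r7
  rs@[8:6]=0x5 ⇒ %r5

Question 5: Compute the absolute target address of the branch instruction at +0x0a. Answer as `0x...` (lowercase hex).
0xa9de

@+0a  big-endian(50 06) = 0x5006
  opcode bits[15:12]=0x5: je/J
  imm: (w>>0)&0xfff=0x6 → $6
  target = base 0xa9cc + off 0x0a + 2 + imm 6 = 0xa9de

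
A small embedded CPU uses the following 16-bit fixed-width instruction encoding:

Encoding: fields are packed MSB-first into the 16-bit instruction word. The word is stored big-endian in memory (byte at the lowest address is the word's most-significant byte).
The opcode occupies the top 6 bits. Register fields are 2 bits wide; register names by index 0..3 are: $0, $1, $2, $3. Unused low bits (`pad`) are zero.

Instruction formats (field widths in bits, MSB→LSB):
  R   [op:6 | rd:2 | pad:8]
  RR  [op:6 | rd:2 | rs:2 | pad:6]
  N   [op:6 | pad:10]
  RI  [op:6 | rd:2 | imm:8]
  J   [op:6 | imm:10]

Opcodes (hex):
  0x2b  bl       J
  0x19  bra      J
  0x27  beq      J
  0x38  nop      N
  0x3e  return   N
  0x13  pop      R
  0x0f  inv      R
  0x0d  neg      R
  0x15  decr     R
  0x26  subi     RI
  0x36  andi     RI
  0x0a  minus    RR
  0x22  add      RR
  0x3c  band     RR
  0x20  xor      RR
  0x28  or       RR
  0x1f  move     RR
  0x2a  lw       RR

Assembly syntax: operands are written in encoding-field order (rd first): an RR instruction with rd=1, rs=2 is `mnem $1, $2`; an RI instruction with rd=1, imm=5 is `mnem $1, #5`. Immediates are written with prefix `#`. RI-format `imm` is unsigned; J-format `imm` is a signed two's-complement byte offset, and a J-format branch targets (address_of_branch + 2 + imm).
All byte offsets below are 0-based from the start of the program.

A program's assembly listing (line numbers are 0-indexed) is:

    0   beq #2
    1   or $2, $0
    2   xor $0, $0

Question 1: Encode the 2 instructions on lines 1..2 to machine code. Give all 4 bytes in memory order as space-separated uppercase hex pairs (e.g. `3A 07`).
A2 00 80 00

line 1 (or): pack op=0x28:6|rd=2:2|rs=0:2|pad=0:6 = 0xa200; big→ a2 00
line 2 (xor): pack op=0x20:6|rd=0:2|rs=0:2|pad=0:6 = 0x8000; big→ 80 00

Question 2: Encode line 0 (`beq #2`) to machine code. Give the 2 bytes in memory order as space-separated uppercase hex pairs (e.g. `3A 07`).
9C 02

L0: beq op=0x27:6|imm=2:10 ⇒ 0x9c02 ⇒ big 9c 02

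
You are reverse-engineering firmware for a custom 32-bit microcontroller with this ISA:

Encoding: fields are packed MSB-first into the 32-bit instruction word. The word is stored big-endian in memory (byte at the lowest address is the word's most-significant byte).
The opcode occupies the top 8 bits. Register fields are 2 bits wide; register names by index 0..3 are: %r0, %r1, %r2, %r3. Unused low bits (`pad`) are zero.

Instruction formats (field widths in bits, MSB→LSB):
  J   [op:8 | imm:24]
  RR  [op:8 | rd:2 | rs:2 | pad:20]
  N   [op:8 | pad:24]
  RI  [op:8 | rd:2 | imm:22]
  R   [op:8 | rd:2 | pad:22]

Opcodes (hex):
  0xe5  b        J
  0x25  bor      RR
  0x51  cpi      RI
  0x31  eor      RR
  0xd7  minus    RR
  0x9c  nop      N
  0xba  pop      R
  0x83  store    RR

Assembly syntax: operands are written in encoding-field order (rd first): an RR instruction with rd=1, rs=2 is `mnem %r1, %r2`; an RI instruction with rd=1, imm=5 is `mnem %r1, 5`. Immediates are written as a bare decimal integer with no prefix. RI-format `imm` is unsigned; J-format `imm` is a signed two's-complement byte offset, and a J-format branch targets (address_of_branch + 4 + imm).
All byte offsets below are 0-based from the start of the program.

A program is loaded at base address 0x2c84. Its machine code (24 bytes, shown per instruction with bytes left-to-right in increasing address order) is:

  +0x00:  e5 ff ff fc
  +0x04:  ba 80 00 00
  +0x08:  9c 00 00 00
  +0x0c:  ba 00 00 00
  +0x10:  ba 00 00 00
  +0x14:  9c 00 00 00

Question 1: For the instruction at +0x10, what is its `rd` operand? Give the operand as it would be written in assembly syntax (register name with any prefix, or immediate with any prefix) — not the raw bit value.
%r0

[10] ba 00 00 00 → 0xba000000
  op=0xba000000>>24=0xba ⇒ pop (R)
  [23:22] rd=0 = %r0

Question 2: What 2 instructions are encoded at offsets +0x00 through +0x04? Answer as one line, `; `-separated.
b -4; pop %r2

off 0x00: read e5 ff ff fc as big → 0xe5fffffc
  opcode bits[31:24]=0xe5: b/J
  [23:0] imm=16777212 (s24→-4) = -4
off 0x04: read ba 80 00 00 as big → 0xba800000
  opcode bits[31:24]=0xba: pop/R
  [23:22] rd=2 = %r2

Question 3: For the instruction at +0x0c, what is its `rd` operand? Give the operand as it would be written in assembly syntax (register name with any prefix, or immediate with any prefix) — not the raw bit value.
[0c] ba 00 00 00 → 0xba000000
  op=0xba000000>>24=0xba ⇒ pop (R)
  rd@[23:22]=0x0 ⇒ %r0

%r0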